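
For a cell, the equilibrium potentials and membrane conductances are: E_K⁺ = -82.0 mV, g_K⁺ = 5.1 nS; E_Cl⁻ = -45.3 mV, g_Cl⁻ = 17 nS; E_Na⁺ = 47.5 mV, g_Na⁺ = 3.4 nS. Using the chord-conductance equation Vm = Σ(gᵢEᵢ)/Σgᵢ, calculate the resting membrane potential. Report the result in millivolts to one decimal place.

Σ gᵢEᵢ = 5.1·(-82.0) + 17·(-45.3) + 3.4·(47.5) = -1026.80
Σ gᵢ = 5.1 + 17 + 3.4 = 25.5
Vm = -1026.80 / 25.5 = -40.27 mV

-40.3 mV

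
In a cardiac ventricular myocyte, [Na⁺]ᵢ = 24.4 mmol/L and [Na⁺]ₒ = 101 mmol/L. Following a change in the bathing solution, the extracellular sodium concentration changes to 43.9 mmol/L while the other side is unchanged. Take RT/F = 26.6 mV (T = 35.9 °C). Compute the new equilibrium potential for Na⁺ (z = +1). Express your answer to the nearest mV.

16 mV

After the shift: [Na⁺]_out = 43.9, [Na⁺]_in = 24.4 mmol/L.
E_new = (26.6/1)·ln(43.9/24.4) = 26.60 · (0.5873) = 15.62 mV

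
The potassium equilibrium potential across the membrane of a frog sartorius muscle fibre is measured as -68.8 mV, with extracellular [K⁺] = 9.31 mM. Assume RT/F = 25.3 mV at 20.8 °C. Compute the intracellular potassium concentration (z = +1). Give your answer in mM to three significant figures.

141 mM

Nernst: E = (25.3/1) · ln([out]/[in]), so ln([out]/[in]) = -68.8 × 1 / 25.3 = -2.7194.
[out]/[in] = e^(-2.7194) = 0.06592.
[in] = 9.31 / 0.06592 = 141.2 mM.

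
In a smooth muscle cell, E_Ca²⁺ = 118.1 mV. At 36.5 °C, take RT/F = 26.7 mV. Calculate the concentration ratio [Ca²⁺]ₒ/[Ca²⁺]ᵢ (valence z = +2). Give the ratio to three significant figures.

6950

ln([out]/[in]) = E·z/(26.7) = 118.1 × 2 / 26.7 = 8.8464
[out]/[in] = e^(8.8464) = 6950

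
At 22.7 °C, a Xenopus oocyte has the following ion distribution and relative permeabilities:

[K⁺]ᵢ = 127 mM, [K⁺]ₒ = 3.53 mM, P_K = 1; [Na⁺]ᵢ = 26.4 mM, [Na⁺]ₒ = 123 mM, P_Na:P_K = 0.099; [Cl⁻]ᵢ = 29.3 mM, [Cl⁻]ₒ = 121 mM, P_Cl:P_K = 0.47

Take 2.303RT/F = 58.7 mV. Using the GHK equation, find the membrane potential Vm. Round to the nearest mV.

-47 mV

Vm = 58.7 · log₁₀[(Σ P·[cation]ₒ + Σ P·[anion]ᵢ) / (Σ P·[cation]ᵢ + Σ P·[anion]ₒ)]
Numerator = 1×3.53 + 0.099×123 + 0.47×29.3 = 29.48
Denominator = 1×127 + 0.099×26.4 + 0.47×121 = 186.5
Vm = 58.7 · log₁₀(0.15807) = 58.7 × (-0.8011) = -47.03 mV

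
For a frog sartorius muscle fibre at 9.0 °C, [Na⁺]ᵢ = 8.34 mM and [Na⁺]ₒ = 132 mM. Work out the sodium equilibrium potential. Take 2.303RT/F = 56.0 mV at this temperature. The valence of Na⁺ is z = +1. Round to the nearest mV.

E = (56.0/z) · log₁₀([Na⁺]_out/[Na⁺]_in) with z = +1.
= (56.0/1) · log₁₀(132/8.34) = 56.00 · log₁₀(15.83)
= 56.00 · (1.1994) = 67.17 mV

67 mV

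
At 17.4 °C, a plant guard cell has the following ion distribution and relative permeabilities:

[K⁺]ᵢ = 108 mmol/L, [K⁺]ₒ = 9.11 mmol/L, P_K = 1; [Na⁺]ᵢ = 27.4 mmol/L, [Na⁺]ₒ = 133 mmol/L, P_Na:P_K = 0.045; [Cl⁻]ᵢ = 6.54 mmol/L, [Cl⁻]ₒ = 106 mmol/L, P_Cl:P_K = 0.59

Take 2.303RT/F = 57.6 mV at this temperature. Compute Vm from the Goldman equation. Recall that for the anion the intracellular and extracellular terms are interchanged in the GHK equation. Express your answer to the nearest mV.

Vm = 57.6 · log₁₀[(Σ P·[cation]ₒ + Σ P·[anion]ᵢ) / (Σ P·[cation]ᵢ + Σ P·[anion]ₒ)]
Numerator = 1×9.11 + 0.045×133 + 0.59×6.54 = 18.95
Denominator = 1×108 + 0.045×27.4 + 0.59×106 = 171.8
Vm = 57.6 · log₁₀(0.11034) = 57.6 × (-0.9573) = -55.14 mV

-55 mV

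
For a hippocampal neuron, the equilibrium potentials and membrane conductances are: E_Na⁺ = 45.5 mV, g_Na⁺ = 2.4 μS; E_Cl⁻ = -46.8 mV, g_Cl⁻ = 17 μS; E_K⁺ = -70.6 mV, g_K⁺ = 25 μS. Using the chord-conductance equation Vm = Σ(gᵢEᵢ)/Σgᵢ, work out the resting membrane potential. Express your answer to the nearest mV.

-55 mV

Σ gᵢEᵢ = 2.4·(45.5) + 17·(-46.8) + 25·(-70.6) = -2451.40
Σ gᵢ = 2.4 + 17 + 25 = 44.4
Vm = -2451.40 / 44.4 = -55.21 mV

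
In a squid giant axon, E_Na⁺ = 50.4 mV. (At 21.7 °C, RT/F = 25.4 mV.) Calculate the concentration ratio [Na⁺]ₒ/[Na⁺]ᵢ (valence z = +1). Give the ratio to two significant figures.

7.3

ln([out]/[in]) = E·z/(25.4) = 50.4 × 1 / 25.4 = 1.9843
[out]/[in] = e^(1.9843) = 7.274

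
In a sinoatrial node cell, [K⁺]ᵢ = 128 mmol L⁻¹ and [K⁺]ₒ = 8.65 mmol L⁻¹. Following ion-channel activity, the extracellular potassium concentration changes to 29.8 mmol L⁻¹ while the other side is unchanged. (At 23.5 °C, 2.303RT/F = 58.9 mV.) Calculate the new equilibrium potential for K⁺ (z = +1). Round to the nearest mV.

-37 mV

After the shift: [K⁺]_out = 29.8, [K⁺]_in = 128 mmol L⁻¹.
E_new = (58.9/1)·log₁₀(29.8/128) = 58.90 · (-0.6330) = -37.28 mV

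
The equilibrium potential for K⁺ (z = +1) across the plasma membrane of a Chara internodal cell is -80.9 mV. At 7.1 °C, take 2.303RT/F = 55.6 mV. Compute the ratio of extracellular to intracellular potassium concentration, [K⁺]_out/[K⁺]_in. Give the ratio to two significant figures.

log₁₀([out]/[in]) = E·z/(55.6) = -80.9 × 1 / 55.6 = -1.4550
[out]/[in] = 10^(-1.4550) = 0.03507

0.035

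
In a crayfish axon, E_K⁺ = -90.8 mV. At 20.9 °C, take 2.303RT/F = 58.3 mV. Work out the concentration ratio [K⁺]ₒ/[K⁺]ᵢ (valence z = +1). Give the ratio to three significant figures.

log₁₀([out]/[in]) = E·z/(58.3) = -90.8 × 1 / 58.3 = -1.5575
[out]/[in] = 10^(-1.5575) = 0.0277

0.0277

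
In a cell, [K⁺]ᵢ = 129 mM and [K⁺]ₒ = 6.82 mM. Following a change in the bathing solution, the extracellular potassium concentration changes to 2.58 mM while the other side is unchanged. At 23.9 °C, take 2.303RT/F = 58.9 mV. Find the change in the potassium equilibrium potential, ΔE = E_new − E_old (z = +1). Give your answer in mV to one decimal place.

E_old = (58.9/1)·log₁₀(6.82/129) = -75.20 mV
E_new = (58.9/1)·log₁₀(2.58/129) = -100.07 mV
ΔE = -100.07 − (-75.20) = -24.87 mV

-24.9 mV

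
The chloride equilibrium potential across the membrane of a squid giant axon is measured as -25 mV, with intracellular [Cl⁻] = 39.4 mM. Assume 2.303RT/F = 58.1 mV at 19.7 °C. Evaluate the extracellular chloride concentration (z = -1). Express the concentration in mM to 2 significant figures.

Nernst: E = (58.1/-1) · log₁₀([out]/[in]), so log₁₀([out]/[in]) = -25.0 × -1 / 58.1 = 0.4303.
[out]/[in] = 10^(0.4303) = 2.693.
[out] = 2.693 × 39.4 = 106.1 mM.

110 mM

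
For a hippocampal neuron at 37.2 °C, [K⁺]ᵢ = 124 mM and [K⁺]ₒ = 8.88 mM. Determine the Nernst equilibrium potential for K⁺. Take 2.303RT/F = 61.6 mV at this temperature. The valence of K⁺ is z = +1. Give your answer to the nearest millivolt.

-71 mV

E = (61.6/z) · log₁₀([K⁺]_out/[K⁺]_in) with z = +1.
= (61.6/1) · log₁₀(8.88/124) = 61.60 · log₁₀(0.07161)
= 61.60 · (-1.1450) = -70.53 mV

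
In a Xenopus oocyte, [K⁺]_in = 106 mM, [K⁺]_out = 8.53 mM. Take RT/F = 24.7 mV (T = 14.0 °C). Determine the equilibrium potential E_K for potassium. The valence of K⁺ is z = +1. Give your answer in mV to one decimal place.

-62.2 mV

E = (24.7/z) · ln([K⁺]_out/[K⁺]_in) with z = +1.
= (24.7/1) · ln(8.53/106) = 24.70 · ln(0.08047)
= 24.70 · (-2.5198) = -62.24 mV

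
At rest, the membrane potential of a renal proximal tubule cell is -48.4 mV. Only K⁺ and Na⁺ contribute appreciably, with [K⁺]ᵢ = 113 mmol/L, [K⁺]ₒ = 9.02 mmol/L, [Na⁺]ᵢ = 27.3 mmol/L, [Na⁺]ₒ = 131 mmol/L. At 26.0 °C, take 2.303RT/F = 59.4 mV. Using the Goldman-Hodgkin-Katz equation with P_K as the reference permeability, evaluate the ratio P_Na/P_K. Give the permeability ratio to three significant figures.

0.0654

Let α = P_Na/P_K. GHK: Vm = 59.4·log₁₀[(Kₒ + α·Naₒ)/(Kᵢ + α·Naᵢ)].
10^(Vm/59.4) = 10^(-48.4/59.4) = 0.15317
So 0.15317·(Kᵢ + α·Naᵢ) = Kₒ + α·Naₒ → α = (0.15317·113.0 − 9.02) / (131.0 − 0.15317·27.3)
α = (17.31 − 9.02) / (131.0 − 4.182) = 8.289/126.8 = 0.06536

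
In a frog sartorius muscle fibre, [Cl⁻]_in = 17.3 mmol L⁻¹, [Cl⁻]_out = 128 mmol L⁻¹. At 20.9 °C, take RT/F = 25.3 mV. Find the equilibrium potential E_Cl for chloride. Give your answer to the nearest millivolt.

E = (25.3/z) · ln([Cl⁻]_out/[Cl⁻]_in) with z = -1.
For an anion, dividing by z = -1 reverses the sign.
= (25.3/-1) · ln(128/17.3) = -25.30 · ln(7.399)
= -25.30 · (2.0013) = -50.63 mV

-51 mV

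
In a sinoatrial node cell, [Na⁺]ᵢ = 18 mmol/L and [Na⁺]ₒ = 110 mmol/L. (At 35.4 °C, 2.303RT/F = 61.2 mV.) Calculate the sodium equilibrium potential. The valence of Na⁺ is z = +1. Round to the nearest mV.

E = (61.2/z) · log₁₀([Na⁺]_out/[Na⁺]_in) with z = +1.
= (61.2/1) · log₁₀(110/18) = 61.20 · log₁₀(6.111)
= 61.20 · (0.7861) = 48.11 mV

48 mV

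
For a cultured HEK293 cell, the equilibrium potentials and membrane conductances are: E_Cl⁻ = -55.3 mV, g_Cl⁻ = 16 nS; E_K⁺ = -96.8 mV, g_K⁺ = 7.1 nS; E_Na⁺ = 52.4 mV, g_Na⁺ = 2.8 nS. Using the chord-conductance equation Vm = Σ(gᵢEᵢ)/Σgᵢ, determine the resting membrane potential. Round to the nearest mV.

Σ gᵢEᵢ = 16·(-55.3) + 7.1·(-96.8) + 2.8·(52.4) = -1425.36
Σ gᵢ = 16 + 7.1 + 2.8 = 25.9
Vm = -1425.36 / 25.9 = -55.03 mV

-55 mV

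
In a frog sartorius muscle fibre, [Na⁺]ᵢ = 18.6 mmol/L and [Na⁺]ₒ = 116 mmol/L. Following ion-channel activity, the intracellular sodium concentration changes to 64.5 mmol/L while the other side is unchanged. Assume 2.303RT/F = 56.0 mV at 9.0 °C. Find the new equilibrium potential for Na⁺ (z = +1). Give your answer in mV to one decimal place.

14.3 mV

After the shift: [Na⁺]_out = 116, [Na⁺]_in = 64.5 mmol/L.
E_new = (56.0/1)·log₁₀(116/64.5) = 56.00 · (0.2549) = 14.27 mV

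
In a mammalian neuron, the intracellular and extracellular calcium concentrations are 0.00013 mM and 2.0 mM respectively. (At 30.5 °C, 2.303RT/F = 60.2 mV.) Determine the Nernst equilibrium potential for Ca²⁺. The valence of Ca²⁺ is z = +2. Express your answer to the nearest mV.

E = (60.2/z) · log₁₀([Ca²⁺]_out/[Ca²⁺]_in) with z = +2.
= (60.2/2) · log₁₀(2.0/0.00013) = 30.10 · log₁₀(1.538e+04)
= 30.10 · (4.1871) = 126.03 mV

126 mV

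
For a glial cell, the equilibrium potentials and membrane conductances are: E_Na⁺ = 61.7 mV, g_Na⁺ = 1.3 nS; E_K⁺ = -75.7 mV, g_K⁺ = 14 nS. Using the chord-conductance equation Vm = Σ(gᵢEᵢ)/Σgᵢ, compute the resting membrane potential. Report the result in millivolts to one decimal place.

-64.0 mV

Σ gᵢEᵢ = 1.3·(61.7) + 14·(-75.7) = -979.59
Σ gᵢ = 1.3 + 14 = 15.3
Vm = -979.59 / 15.3 = -64.03 mV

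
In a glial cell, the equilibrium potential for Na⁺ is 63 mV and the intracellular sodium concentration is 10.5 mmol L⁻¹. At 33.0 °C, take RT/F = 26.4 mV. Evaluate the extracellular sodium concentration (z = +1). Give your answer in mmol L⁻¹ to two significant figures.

Nernst: E = (26.4/1) · ln([out]/[in]), so ln([out]/[in]) = 63.0 × 1 / 26.4 = 2.3864.
[out]/[in] = e^(2.3864) = 10.87.
[out] = 10.87 × 10.5 = 114.2 mmol L⁻¹.

110 mmol L⁻¹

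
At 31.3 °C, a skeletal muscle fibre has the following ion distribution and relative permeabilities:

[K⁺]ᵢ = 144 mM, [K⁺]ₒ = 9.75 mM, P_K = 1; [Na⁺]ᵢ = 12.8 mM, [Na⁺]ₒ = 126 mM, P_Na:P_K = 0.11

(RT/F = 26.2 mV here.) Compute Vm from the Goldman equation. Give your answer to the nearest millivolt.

-48 mV

Vm = 26.2 · ln[(Σ P·[cation]ₒ + Σ P·[anion]ᵢ) / (Σ P·[cation]ᵢ + Σ P·[anion]ₒ)]
Numerator = 1×9.75 + 0.11×126 = 23.61
Denominator = 1×144 + 0.11×12.8 = 145.4
Vm = 26.2 · ln(0.16237) = 26.2 × (-1.8179) = -47.63 mV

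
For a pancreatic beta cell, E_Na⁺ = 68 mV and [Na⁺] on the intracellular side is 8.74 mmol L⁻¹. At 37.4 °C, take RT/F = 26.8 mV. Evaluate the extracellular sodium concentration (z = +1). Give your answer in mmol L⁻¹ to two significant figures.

Nernst: E = (26.8/1) · ln([out]/[in]), so ln([out]/[in]) = 68.0 × 1 / 26.8 = 2.5373.
[out]/[in] = e^(2.5373) = 12.65.
[out] = 12.65 × 8.74 = 110.5 mmol L⁻¹.

110 mmol L⁻¹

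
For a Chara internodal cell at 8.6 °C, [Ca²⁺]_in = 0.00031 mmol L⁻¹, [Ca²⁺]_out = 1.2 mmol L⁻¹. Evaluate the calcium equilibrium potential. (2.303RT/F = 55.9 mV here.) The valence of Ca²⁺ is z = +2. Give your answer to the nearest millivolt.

100 mV

E = (55.9/z) · log₁₀([Ca²⁺]_out/[Ca²⁺]_in) with z = +2.
= (55.9/2) · log₁₀(1.2/0.00031) = 27.95 · log₁₀(3871)
= 27.95 · (3.5878) = 100.28 mV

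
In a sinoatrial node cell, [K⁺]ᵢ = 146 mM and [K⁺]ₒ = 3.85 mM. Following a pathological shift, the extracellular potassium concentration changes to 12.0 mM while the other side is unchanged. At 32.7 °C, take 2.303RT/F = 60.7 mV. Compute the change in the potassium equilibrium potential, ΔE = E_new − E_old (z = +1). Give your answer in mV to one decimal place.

30.0 mV

E_old = (60.7/1)·log₁₀(3.85/146) = -95.84 mV
E_new = (60.7/1)·log₁₀(12.0/146) = -65.87 mV
ΔE = -65.87 − (-95.84) = 29.97 mV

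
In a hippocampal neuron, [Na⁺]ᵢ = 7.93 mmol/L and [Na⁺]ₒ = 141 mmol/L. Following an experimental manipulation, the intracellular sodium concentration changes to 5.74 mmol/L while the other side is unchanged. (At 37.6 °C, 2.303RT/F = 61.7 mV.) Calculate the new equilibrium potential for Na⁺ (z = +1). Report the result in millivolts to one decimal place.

After the shift: [Na⁺]_out = 141, [Na⁺]_in = 5.74 mmol/L.
E_new = (61.7/1)·log₁₀(141/5.74) = 61.70 · (1.3903) = 85.78 mV

85.8 mV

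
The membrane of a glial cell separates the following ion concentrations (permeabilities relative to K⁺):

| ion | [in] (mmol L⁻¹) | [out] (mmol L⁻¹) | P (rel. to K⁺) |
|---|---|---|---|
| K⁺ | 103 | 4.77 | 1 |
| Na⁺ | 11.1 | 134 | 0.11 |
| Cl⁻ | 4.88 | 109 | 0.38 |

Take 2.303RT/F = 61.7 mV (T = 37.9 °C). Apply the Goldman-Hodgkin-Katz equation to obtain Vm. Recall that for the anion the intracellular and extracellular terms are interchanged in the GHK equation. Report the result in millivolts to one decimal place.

-51.4 mV

Vm = 61.7 · log₁₀[(Σ P·[cation]ₒ + Σ P·[anion]ᵢ) / (Σ P·[cation]ᵢ + Σ P·[anion]ₒ)]
Numerator = 1×4.77 + 0.11×134 + 0.38×4.88 = 21.36
Denominator = 1×103 + 0.11×11.1 + 0.38×109 = 145.6
Vm = 61.7 · log₁₀(0.14669) = 61.7 × (-0.8336) = -51.43 mV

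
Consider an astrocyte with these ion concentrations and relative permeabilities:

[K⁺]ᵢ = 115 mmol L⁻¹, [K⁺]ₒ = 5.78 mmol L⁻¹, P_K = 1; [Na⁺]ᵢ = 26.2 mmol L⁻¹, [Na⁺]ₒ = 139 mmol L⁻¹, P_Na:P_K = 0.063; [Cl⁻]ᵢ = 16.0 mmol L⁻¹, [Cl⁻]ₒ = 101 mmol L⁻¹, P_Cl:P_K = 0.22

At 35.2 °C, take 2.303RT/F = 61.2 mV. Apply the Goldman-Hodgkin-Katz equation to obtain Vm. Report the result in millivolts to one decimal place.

Vm = 61.2 · log₁₀[(Σ P·[cation]ₒ + Σ P·[anion]ᵢ) / (Σ P·[cation]ᵢ + Σ P·[anion]ₒ)]
Numerator = 1×5.78 + 0.063×139 + 0.22×16.0 = 18.06
Denominator = 1×115 + 0.063×26.2 + 0.22×101 = 138.9
Vm = 61.2 · log₁₀(0.13003) = 61.2 × (-0.8860) = -54.22 mV

-54.2 mV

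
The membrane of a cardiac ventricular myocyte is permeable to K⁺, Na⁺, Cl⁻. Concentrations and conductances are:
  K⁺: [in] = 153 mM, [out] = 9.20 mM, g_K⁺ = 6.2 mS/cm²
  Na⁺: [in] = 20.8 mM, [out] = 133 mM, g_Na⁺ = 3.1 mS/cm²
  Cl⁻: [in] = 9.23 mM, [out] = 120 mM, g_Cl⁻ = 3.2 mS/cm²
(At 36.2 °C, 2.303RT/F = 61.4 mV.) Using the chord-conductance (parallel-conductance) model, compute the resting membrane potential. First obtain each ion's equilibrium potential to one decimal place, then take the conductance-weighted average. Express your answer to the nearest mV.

E_K⁺ = (61.4/1)·log₁₀(9.20/153) = -75.0 mV
E_Na⁺ = (61.4/1)·log₁₀(133/20.8) = 49.5 mV
E_Cl⁻ = (61.4/-1)·log₁₀(120/9.23) = -68.4 mV
Vm = (Σ gᵢEᵢ)/(Σ gᵢ) = (6.2·-75.0 + 3.1·49.5 + 3.2·-68.4) / (6.2 + 3.1 + 3.2)
= -530.43 / 12.5 = -42.43 mV

-42 mV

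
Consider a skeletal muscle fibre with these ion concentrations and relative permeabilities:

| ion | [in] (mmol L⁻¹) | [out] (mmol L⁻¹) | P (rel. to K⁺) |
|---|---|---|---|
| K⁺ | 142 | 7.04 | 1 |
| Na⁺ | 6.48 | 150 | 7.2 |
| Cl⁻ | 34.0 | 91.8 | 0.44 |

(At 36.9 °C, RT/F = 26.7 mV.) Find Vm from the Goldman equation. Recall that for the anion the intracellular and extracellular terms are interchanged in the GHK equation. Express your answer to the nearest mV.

Vm = 26.7 · ln[(Σ P·[cation]ₒ + Σ P·[anion]ᵢ) / (Σ P·[cation]ᵢ + Σ P·[anion]ₒ)]
Numerator = 1×7.04 + 7.2×150 + 0.44×34.0 = 1102
Denominator = 1×142 + 7.2×6.48 + 0.44×91.8 = 229
Vm = 26.7 · ln(4.8112) = 26.7 × (1.5710) = 41.94 mV

42 mV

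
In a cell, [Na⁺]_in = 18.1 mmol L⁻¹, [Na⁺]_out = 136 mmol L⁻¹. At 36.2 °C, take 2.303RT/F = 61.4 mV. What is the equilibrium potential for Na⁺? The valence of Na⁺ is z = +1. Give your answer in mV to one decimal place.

E = (61.4/z) · log₁₀([Na⁺]_out/[Na⁺]_in) with z = +1.
= (61.4/1) · log₁₀(136/18.1) = 61.40 · log₁₀(7.514)
= 61.40 · (0.8759) = 53.78 mV

53.8 mV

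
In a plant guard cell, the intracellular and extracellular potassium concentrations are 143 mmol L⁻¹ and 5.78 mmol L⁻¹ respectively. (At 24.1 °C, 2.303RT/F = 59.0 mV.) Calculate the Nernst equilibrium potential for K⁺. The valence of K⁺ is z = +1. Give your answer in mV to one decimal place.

E = (59.0/z) · log₁₀([K⁺]_out/[K⁺]_in) with z = +1.
= (59.0/1) · log₁₀(5.78/143) = 59.00 · log₁₀(0.04042)
= 59.00 · (-1.3934) = -82.21 mV

-82.2 mV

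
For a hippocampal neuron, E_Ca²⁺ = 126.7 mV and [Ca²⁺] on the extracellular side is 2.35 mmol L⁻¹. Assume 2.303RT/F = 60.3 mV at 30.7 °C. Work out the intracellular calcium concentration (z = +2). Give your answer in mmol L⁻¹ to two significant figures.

0.00015 mmol L⁻¹

Nernst: E = (60.3/2) · log₁₀([out]/[in]), so log₁₀([out]/[in]) = 126.7 × 2 / 60.3 = 4.2023.
[out]/[in] = 10^(4.2023) = 1.593e+04.
[in] = 2.35 / 1.593e+04 = 0.0001475 mmol L⁻¹.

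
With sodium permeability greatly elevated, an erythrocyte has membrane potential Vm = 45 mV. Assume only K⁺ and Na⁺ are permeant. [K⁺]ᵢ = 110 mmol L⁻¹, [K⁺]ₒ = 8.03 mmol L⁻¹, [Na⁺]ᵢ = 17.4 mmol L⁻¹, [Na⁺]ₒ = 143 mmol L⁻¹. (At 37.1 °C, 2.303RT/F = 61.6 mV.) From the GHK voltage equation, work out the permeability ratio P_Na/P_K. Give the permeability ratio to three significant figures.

11.8

Let α = P_Na/P_K. GHK: Vm = 61.6·log₁₀[(Kₒ + α·Naₒ)/(Kᵢ + α·Naᵢ)].
10^(Vm/61.6) = 10^(45.0/61.6) = 5.3767
So 5.3767·(Kᵢ + α·Naᵢ) = Kₒ + α·Naₒ → α = (5.3767·110.0 − 8.03) / (143.0 − 5.3767·17.4)
α = (591.4 − 8.03) / (143.0 − 93.56) = 583.4/49.44 = 11.8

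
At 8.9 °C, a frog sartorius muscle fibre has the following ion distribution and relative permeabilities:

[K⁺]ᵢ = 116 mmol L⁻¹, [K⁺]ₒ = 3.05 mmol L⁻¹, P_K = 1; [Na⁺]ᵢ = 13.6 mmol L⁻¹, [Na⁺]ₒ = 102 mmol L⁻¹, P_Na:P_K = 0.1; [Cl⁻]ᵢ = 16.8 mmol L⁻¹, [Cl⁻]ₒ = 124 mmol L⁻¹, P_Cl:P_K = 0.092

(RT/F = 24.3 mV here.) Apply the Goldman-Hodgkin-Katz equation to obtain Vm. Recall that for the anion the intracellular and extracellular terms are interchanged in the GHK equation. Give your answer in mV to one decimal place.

-52.6 mV

Vm = 24.3 · ln[(Σ P·[cation]ₒ + Σ P·[anion]ᵢ) / (Σ P·[cation]ᵢ + Σ P·[anion]ₒ)]
Numerator = 1×3.05 + 0.1×102 + 0.092×16.8 = 14.8
Denominator = 1×116 + 0.1×13.6 + 0.092×124 = 128.8
Vm = 24.3 · ln(0.1149) = 24.3 × (-2.1637) = -52.58 mV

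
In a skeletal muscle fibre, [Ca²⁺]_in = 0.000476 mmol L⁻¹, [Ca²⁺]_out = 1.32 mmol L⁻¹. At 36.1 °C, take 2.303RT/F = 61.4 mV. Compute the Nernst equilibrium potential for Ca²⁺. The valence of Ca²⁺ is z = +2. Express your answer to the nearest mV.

106 mV

E = (61.4/z) · log₁₀([Ca²⁺]_out/[Ca²⁺]_in) with z = +2.
= (61.4/2) · log₁₀(1.32/0.000476) = 30.70 · log₁₀(2773)
= 30.70 · (3.4430) = 105.70 mV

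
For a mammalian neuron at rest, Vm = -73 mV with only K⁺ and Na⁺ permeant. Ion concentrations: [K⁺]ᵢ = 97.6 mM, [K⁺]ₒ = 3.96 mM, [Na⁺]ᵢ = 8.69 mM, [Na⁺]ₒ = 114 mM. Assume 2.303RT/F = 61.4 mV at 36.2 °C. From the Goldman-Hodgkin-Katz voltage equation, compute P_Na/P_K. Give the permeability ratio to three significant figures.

0.0208

Let α = P_Na/P_K. GHK: Vm = 61.4·log₁₀[(Kₒ + α·Naₒ)/(Kᵢ + α·Naᵢ)].
10^(Vm/61.4) = 10^(-73.0/61.4) = 0.064725
So 0.064725·(Kᵢ + α·Naᵢ) = Kₒ + α·Naₒ → α = (0.064725·97.6 − 3.96) / (114.0 − 0.064725·8.69)
α = (6.317 − 3.96) / (114.0 − 0.5625) = 2.357/113.4 = 0.02078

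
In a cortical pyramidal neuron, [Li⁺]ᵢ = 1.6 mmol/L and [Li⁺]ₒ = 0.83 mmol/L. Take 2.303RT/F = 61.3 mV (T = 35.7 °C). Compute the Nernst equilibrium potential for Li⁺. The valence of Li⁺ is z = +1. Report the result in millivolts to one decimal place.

-17.5 mV

E = (61.3/z) · log₁₀([Li⁺]_out/[Li⁺]_in) with z = +1.
= (61.3/1) · log₁₀(0.83/1.6) = 61.30 · log₁₀(0.5187)
= 61.30 · (-0.2850) = -17.47 mV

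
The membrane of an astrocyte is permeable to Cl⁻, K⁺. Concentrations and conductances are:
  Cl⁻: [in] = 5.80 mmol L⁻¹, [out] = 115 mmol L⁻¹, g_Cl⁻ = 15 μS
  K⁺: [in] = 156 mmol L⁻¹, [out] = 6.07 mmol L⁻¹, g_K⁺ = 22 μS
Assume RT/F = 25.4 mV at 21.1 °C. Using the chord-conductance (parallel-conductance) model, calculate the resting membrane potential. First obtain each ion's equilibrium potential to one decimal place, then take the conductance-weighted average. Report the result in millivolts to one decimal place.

E_Cl⁻ = (25.4/-1)·ln(115/5.80) = -75.9 mV
E_K⁺ = (25.4/1)·ln(6.07/156) = -82.5 mV
Vm = (Σ gᵢEᵢ)/(Σ gᵢ) = (15·-75.9 + 22·-82.5) / (15 + 22)
= -2953.50 / 37 = -79.82 mV

-79.8 mV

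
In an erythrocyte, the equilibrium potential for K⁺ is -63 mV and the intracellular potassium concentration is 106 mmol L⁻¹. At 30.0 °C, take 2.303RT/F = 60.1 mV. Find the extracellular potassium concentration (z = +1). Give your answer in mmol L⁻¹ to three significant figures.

9.49 mmol L⁻¹

Nernst: E = (60.1/1) · log₁₀([out]/[in]), so log₁₀([out]/[in]) = -63.0 × 1 / 60.1 = -1.0483.
[out]/[in] = 10^(-1.0483) = 0.08948.
[out] = 0.08948 × 106 = 9.485 mmol L⁻¹.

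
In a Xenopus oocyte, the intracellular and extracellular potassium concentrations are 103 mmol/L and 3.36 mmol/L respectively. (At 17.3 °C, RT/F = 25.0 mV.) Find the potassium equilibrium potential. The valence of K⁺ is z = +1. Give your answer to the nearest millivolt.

E = (25.0/z) · ln([K⁺]_out/[K⁺]_in) with z = +1.
= (25.0/1) · ln(3.36/103) = 25.00 · ln(0.03262)
= 25.00 · (-3.4228) = -85.57 mV

-86 mV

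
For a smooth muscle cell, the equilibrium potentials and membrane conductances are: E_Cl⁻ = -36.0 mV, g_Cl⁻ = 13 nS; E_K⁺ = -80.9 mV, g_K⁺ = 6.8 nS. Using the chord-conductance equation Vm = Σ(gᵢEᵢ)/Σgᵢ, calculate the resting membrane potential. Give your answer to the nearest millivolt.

-51 mV

Σ gᵢEᵢ = 13·(-36.0) + 6.8·(-80.9) = -1018.12
Σ gᵢ = 13 + 6.8 = 19.8
Vm = -1018.12 / 19.8 = -51.42 mV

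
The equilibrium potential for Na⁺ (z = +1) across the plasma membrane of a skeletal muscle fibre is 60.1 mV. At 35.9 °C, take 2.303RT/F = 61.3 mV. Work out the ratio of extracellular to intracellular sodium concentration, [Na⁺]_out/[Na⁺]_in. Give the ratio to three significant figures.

log₁₀([out]/[in]) = E·z/(61.3) = 60.1 × 1 / 61.3 = 0.9804
[out]/[in] = 10^(0.9804) = 9.559

9.56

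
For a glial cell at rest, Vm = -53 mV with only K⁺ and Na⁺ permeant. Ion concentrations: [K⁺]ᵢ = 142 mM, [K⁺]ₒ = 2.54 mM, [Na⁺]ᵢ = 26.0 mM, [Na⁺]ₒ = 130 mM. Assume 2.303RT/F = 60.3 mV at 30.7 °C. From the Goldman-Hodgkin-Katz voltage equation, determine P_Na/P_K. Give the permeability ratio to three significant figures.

0.128

Let α = P_Na/P_K. GHK: Vm = 60.3·log₁₀[(Kₒ + α·Naₒ)/(Kᵢ + α·Naᵢ)].
10^(Vm/60.3) = 10^(-53.0/60.3) = 0.13215
So 0.13215·(Kᵢ + α·Naᵢ) = Kₒ + α·Naₒ → α = (0.13215·142.0 − 2.54) / (130.0 − 0.13215·26.0)
α = (18.77 − 2.54) / (130.0 − 3.436) = 16.23/126.6 = 0.1282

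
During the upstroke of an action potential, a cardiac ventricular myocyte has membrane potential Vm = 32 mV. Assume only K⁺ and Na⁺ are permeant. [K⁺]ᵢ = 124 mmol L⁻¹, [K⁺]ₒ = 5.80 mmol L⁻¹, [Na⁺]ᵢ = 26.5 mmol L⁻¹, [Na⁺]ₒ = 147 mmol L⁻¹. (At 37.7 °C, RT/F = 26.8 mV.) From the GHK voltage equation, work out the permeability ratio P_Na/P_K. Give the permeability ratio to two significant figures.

Let α = P_Na/P_K. GHK: Vm = 26.8·ln[(Kₒ + α·Naₒ)/(Kᵢ + α·Naᵢ)].
e^(Vm/26.8) = e^(32.0/26.8) = 3.3004
So 3.3004·(Kᵢ + α·Naᵢ) = Kₒ + α·Naₒ → α = (3.3004·124.0 − 5.8) / (147.0 − 3.3004·26.5)
α = (409.2 − 5.8) / (147.0 − 87.46) = 403.4/59.54 = 6.776

6.8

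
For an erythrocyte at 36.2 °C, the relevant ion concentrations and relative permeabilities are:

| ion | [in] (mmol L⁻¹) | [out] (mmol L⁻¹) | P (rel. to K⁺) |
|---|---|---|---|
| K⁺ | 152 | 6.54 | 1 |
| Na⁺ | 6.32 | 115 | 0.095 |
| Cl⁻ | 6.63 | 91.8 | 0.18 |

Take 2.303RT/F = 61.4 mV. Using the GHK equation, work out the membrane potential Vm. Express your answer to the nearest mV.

-59 mV

Vm = 61.4 · log₁₀[(Σ P·[cation]ₒ + Σ P·[anion]ᵢ) / (Σ P·[cation]ᵢ + Σ P·[anion]ₒ)]
Numerator = 1×6.54 + 0.095×115 + 0.18×6.63 = 18.66
Denominator = 1×152 + 0.095×6.32 + 0.18×91.8 = 169.1
Vm = 61.4 · log₁₀(0.11032) = 61.4 × (-0.9573) = -58.78 mV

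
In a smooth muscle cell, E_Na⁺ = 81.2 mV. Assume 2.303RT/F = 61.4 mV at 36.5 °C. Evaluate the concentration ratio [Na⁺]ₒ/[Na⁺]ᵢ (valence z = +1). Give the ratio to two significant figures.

log₁₀([out]/[in]) = E·z/(61.4) = 81.2 × 1 / 61.4 = 1.3225
[out]/[in] = 10^(1.3225) = 21.01

21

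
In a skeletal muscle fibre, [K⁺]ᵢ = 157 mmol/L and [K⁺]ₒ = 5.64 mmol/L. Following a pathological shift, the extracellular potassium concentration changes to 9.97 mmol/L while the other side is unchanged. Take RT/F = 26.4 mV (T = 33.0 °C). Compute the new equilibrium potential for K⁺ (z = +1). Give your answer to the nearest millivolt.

After the shift: [K⁺]_out = 9.97, [K⁺]_in = 157 mmol/L.
E_new = (26.4/1)·ln(9.97/157) = 26.40 · (-2.7567) = -72.78 mV

-73 mV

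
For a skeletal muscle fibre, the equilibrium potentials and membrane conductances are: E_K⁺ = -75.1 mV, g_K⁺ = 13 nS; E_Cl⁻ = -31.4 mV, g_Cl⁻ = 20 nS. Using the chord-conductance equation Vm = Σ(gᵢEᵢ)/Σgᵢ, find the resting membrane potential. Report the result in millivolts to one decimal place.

Σ gᵢEᵢ = 13·(-75.1) + 20·(-31.4) = -1604.30
Σ gᵢ = 13 + 20 = 33
Vm = -1604.30 / 33 = -48.62 mV

-48.6 mV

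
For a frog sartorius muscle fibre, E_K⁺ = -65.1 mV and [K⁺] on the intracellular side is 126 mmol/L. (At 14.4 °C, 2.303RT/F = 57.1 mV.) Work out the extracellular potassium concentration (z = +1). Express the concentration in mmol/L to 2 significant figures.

Nernst: E = (57.1/1) · log₁₀([out]/[in]), so log₁₀([out]/[in]) = -65.1 × 1 / 57.1 = -1.1401.
[out]/[in] = 10^(-1.1401) = 0.07243.
[out] = 0.07243 × 126 = 9.126 mmol/L.

9.1 mmol/L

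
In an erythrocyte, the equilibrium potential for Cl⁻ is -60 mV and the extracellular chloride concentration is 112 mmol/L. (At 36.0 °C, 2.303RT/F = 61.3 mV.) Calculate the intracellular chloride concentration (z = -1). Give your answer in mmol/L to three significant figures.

11.8 mmol/L

Nernst: E = (61.3/-1) · log₁₀([out]/[in]), so log₁₀([out]/[in]) = -60.0 × -1 / 61.3 = 0.9788.
[out]/[in] = 10^(0.9788) = 9.523.
[in] = 112 / 9.523 = 11.76 mmol/L.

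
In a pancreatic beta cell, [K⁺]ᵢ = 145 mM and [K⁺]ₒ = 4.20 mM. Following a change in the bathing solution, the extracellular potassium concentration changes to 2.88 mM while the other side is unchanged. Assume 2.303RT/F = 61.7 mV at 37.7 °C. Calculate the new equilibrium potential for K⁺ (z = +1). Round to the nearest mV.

-105 mV

After the shift: [K⁺]_out = 2.88, [K⁺]_in = 145 mM.
E_new = (61.7/1)·log₁₀(2.88/145) = 61.70 · (-1.7020) = -105.01 mV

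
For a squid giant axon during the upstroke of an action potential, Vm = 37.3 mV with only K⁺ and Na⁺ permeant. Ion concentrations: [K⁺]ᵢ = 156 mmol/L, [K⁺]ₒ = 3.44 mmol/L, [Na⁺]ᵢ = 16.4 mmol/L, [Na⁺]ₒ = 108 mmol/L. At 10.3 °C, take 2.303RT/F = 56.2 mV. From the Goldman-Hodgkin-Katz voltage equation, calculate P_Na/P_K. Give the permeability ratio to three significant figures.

22.1

Let α = P_Na/P_K. GHK: Vm = 56.2·log₁₀[(Kₒ + α·Naₒ)/(Kᵢ + α·Naᵢ)].
10^(Vm/56.2) = 10^(37.3/56.2) = 4.61
So 4.61·(Kᵢ + α·Naᵢ) = Kₒ + α·Naₒ → α = (4.61·156.0 − 3.44) / (108.0 − 4.61·16.4)
α = (719.2 − 3.44) / (108.0 − 75.6) = 715.7/32.4 = 22.09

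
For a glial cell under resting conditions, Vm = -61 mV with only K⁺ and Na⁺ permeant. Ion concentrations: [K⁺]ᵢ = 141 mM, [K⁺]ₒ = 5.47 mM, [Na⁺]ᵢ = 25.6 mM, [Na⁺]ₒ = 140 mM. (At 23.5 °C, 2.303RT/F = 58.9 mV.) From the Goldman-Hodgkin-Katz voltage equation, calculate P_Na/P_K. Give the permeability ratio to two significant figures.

Let α = P_Na/P_K. GHK: Vm = 58.9·log₁₀[(Kₒ + α·Naₒ)/(Kᵢ + α·Naᵢ)].
10^(Vm/58.9) = 10^(-61.0/58.9) = 0.092118
So 0.092118·(Kᵢ + α·Naᵢ) = Kₒ + α·Naₒ → α = (0.092118·141.0 − 5.47) / (140.0 − 0.092118·25.6)
α = (12.99 − 5.47) / (140.0 − 2.358) = 7.519/137.6 = 0.05463

0.055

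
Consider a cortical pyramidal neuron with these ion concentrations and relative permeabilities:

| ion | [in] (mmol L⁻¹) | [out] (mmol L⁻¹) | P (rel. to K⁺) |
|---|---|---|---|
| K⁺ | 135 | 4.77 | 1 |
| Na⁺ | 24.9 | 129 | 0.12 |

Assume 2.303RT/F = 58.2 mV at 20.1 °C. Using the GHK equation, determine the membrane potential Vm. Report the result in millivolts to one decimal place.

-48.5 mV

Vm = 58.2 · log₁₀[(Σ P·[cation]ₒ + Σ P·[anion]ᵢ) / (Σ P·[cation]ᵢ + Σ P·[anion]ₒ)]
Numerator = 1×4.77 + 0.12×129 = 20.25
Denominator = 1×135 + 0.12×24.9 = 138
Vm = 58.2 · log₁₀(0.14675) = 58.2 × (-0.8334) = -48.50 mV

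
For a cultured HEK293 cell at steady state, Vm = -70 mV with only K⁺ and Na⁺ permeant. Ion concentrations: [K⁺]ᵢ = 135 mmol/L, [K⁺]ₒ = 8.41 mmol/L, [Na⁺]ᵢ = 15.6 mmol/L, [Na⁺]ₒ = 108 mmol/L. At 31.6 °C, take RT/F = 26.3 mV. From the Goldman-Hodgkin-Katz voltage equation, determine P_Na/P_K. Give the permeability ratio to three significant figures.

0.00952

Let α = P_Na/P_K. GHK: Vm = 26.3·ln[(Kₒ + α·Naₒ)/(Kᵢ + α·Naᵢ)].
e^(Vm/26.3) = e^(-70.0/26.3) = 0.069837
So 0.069837·(Kᵢ + α·Naᵢ) = Kₒ + α·Naₒ → α = (0.069837·135.0 − 8.41) / (108.0 − 0.069837·15.6)
α = (9.428 − 8.41) / (108.0 − 1.089) = 1.018/106.9 = 0.009521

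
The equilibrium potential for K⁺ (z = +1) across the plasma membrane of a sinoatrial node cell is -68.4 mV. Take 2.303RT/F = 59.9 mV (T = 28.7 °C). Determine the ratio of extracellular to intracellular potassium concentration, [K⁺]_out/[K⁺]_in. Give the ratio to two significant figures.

0.072

log₁₀([out]/[in]) = E·z/(59.9) = -68.4 × 1 / 59.9 = -1.1419
[out]/[in] = 10^(-1.1419) = 0.07213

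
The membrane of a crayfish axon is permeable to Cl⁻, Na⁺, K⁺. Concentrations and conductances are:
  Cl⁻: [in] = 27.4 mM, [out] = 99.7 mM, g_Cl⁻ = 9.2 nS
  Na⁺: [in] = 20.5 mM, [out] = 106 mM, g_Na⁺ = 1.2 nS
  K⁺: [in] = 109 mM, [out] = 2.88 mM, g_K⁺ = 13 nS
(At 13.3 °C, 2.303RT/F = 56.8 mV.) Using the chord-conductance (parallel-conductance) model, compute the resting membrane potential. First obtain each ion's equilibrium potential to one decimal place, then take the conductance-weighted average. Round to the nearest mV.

E_Cl⁻ = (56.8/-1)·log₁₀(99.7/27.4) = -31.9 mV
E_Na⁺ = (56.8/1)·log₁₀(106/20.5) = 40.5 mV
E_K⁺ = (56.8/1)·log₁₀(2.88/109) = -89.6 mV
Vm = (Σ gᵢEᵢ)/(Σ gᵢ) = (9.2·-31.9 + 1.2·40.5 + 13·-89.6) / (9.2 + 1.2 + 13)
= -1409.68 / 23.4 = -60.24 mV

-60 mV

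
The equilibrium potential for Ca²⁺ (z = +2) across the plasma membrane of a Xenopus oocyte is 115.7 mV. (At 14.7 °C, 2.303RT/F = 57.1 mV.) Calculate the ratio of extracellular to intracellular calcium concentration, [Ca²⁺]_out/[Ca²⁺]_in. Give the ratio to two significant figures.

log₁₀([out]/[in]) = E·z/(57.1) = 115.7 × 2 / 57.1 = 4.0525
[out]/[in] = 10^(4.0525) = 1.129e+04

11000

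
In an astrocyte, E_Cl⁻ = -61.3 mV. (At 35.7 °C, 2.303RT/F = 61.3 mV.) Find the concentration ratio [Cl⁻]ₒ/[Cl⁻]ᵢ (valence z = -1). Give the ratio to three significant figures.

10.0

log₁₀([out]/[in]) = E·z/(61.3) = -61.3 × -1 / 61.3 = 1.0000
[out]/[in] = 10^(1.0000) = 10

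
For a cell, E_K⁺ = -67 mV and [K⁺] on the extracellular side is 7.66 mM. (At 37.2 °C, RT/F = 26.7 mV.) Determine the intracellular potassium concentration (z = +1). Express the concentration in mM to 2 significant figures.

Nernst: E = (26.7/1) · ln([out]/[in]), so ln([out]/[in]) = -67.0 × 1 / 26.7 = -2.5094.
[out]/[in] = e^(-2.5094) = 0.08132.
[in] = 7.66 / 0.08132 = 94.2 mM.

94 mM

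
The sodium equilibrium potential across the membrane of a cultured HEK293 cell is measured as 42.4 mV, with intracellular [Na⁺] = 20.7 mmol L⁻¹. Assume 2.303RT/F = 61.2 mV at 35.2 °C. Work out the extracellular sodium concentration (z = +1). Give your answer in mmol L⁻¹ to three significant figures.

102 mmol L⁻¹

Nernst: E = (61.2/1) · log₁₀([out]/[in]), so log₁₀([out]/[in]) = 42.4 × 1 / 61.2 = 0.6928.
[out]/[in] = 10^(0.6928) = 4.93.
[out] = 4.93 × 20.7 = 102 mmol L⁻¹.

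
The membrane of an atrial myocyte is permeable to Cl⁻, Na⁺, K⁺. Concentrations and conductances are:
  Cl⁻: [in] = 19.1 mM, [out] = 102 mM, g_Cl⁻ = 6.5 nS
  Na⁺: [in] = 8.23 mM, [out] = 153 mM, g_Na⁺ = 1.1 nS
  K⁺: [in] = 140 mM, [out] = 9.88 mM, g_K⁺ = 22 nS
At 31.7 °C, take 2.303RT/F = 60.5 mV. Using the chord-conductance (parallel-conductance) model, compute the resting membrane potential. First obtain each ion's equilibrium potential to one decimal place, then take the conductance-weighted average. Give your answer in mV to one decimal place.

-58.6 mV

E_Cl⁻ = (60.5/-1)·log₁₀(102/19.1) = -44.0 mV
E_Na⁺ = (60.5/1)·log₁₀(153/8.23) = 76.8 mV
E_K⁺ = (60.5/1)·log₁₀(9.88/140) = -69.7 mV
Vm = (Σ gᵢEᵢ)/(Σ gᵢ) = (6.5·-44.0 + 1.1·76.8 + 22·-69.7) / (6.5 + 1.1 + 22)
= -1734.92 / 29.6 = -58.61 mV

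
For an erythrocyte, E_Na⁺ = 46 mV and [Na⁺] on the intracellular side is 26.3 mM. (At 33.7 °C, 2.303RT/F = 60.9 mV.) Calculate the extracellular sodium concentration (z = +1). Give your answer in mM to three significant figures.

Nernst: E = (60.9/1) · log₁₀([out]/[in]), so log₁₀([out]/[in]) = 46.0 × 1 / 60.9 = 0.7553.
[out]/[in] = 10^(0.7553) = 5.693.
[out] = 5.693 × 26.3 = 149.7 mM.

150 mM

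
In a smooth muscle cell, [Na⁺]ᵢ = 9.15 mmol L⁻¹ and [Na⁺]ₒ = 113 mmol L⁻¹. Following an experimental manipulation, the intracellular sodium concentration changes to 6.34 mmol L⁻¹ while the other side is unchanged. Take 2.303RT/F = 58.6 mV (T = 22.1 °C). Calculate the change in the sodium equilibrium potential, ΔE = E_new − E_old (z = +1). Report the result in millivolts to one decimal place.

E_old = (58.6/1)·log₁₀(113/9.15) = 63.97 mV
E_new = (58.6/1)·log₁₀(113/6.34) = 73.31 mV
ΔE = 73.31 − (63.97) = 9.34 mV

9.3 mV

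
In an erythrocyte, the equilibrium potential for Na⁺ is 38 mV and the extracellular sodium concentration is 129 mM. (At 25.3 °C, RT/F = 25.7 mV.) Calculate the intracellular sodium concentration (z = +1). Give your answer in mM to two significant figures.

Nernst: E = (25.7/1) · ln([out]/[in]), so ln([out]/[in]) = 38.0 × 1 / 25.7 = 1.4786.
[out]/[in] = e^(1.4786) = 4.387.
[in] = 129 / 4.387 = 29.41 mM.

29 mM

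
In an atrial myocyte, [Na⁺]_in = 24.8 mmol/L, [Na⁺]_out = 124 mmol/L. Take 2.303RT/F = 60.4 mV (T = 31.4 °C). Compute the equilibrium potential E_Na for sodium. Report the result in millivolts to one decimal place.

E = (60.4/z) · log₁₀([Na⁺]_out/[Na⁺]_in) with z = +1.
= (60.4/1) · log₁₀(124/24.8) = 60.40 · log₁₀(5)
= 60.40 · (0.6990) = 42.22 mV

42.2 mV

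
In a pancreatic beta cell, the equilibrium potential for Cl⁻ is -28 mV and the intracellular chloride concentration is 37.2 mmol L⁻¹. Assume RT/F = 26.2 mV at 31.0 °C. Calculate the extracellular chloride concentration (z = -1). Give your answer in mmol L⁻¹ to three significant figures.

Nernst: E = (26.2/-1) · ln([out]/[in]), so ln([out]/[in]) = -28.0 × -1 / 26.2 = 1.0687.
[out]/[in] = e^(1.0687) = 2.912.
[out] = 2.912 × 37.2 = 108.3 mmol L⁻¹.

108 mmol L⁻¹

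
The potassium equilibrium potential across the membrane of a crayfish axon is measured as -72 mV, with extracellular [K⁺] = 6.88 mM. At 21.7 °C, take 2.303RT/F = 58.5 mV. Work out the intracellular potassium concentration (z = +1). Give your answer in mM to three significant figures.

117 mM

Nernst: E = (58.5/1) · log₁₀([out]/[in]), so log₁₀([out]/[in]) = -72.0 × 1 / 58.5 = -1.2308.
[out]/[in] = 10^(-1.2308) = 0.05878.
[in] = 6.88 / 0.05878 = 117 mM.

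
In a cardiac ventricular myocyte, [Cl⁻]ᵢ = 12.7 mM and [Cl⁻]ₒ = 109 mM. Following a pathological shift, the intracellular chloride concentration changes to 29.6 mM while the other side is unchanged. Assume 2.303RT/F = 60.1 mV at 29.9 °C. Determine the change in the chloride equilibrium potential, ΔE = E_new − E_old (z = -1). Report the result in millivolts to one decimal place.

E_old = (60.1/-1)·log₁₀(109/12.7) = -56.11 mV
E_new = (60.1/-1)·log₁₀(109/29.6) = -34.02 mV
ΔE = -34.02 − (-56.11) = 22.09 mV

22.1 mV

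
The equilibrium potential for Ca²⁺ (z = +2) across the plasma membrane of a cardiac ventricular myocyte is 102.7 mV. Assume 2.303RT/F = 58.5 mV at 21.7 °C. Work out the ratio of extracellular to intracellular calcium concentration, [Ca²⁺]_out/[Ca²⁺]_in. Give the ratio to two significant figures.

3200

log₁₀([out]/[in]) = E·z/(58.5) = 102.7 × 2 / 58.5 = 3.5111
[out]/[in] = 10^(3.5111) = 3244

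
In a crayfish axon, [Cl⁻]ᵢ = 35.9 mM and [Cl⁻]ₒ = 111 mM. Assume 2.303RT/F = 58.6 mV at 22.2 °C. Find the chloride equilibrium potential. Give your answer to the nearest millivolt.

-29 mV

E = (58.6/z) · log₁₀([Cl⁻]_out/[Cl⁻]_in) with z = -1.
For an anion, dividing by z = -1 reverses the sign.
= (58.6/-1) · log₁₀(111/35.9) = -58.60 · log₁₀(3.092)
= -58.60 · (0.4902) = -28.73 mV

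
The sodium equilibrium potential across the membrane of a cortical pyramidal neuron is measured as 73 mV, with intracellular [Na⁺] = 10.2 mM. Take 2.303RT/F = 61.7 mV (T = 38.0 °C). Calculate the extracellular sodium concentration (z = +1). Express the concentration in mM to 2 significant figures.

Nernst: E = (61.7/1) · log₁₀([out]/[in]), so log₁₀([out]/[in]) = 73.0 × 1 / 61.7 = 1.1831.
[out]/[in] = 10^(1.1831) = 15.25.
[out] = 15.25 × 10.2 = 155.5 mM.

160 mM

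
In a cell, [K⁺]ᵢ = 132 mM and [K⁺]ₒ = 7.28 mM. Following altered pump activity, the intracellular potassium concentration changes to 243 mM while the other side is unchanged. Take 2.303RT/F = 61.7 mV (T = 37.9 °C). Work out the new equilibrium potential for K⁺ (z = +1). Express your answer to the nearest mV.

-94 mV

After the shift: [K⁺]_out = 7.28, [K⁺]_in = 243 mM.
E_new = (61.7/1)·log₁₀(7.28/243) = 61.70 · (-1.5235) = -94.00 mV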